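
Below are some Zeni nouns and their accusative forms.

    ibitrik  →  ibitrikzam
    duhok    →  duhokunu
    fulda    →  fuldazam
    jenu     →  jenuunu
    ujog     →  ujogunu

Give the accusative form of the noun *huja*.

The suffix is conditioned by the last vowel: -unu when the last vowel of the stem is a rounded vowel (*duhok*, *jenu*, *ujog*); -zam when the last vowel of the stem is an unrounded vowel (*ibitrik*, *fulda*).
*huja* — last vowel /a/ (an unrounded vowel) → -zam → *hujazam*.

hujazam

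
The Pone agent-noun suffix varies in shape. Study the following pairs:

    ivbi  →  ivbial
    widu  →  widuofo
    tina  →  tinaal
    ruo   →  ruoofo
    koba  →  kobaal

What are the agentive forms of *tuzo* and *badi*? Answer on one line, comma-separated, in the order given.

Looking at the last vowel of each stem: -ofo when the last vowel of the stem is a rounded vowel (*widu*, *ruo*); -al when the last vowel of the stem is an unrounded vowel (*ivbi*, *tina*, *koba*).
*tuzo*: last vowel = /o/, a rounded vowel → -ofo → *tuzoofo*.
Since the last vowel of *badi* is /i/ (an unrounded vowel), it takes -al, giving *badial*.

tuzoofo, badial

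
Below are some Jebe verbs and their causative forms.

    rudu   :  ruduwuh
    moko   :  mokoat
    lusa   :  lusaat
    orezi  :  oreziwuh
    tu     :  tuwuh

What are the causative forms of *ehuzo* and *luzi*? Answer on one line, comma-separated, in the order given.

The pattern is height harmony: -wuh when the last vowel of the stem is a high vowel (*rudu*, *orezi*, *tu*); -at when the last vowel of the stem is a non-high vowel (*moko*, *lusa*).
Since the last vowel of *ehuzo* is /o/ (a non-high vowel), it takes -at, giving *ehuzoat*.
*luzi*: last vowel = /i/, a high vowel → -wuh → *luziwuh*.

ehuzoat, luziwuh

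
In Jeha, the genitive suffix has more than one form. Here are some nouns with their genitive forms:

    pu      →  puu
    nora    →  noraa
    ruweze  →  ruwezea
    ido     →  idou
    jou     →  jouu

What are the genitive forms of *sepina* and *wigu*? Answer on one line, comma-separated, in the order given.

sepinaa, wiguu

The pattern is rounding harmony: -u when the last vowel of the stem is a rounded vowel (*pu*, *ido*, *jou*); -a when the last vowel of the stem is an unrounded vowel (*nora*, *ruweze*).
Since the last vowel of *sepina* is /a/ (an unrounded vowel), it takes -a, giving *sepinaa*.
*wigu* — last vowel /u/ (a rounded vowel) → -u → *wiguu*.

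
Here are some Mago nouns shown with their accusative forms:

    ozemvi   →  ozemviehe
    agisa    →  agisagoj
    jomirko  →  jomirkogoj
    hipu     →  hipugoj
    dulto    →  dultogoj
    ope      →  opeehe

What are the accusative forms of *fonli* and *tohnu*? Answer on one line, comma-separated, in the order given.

fonliehe, tohnugoj

The alternation tracks the last vowel of the stem — -ehe when the last vowel of the stem is a front vowel (*ozemvi*, *ope*); -goj when the last vowel of the stem is a back vowel (*agisa*, *jomirko*, *hipu*, *dulto*).
*fonli*: last vowel = /i/, a front vowel → -ehe → *fonliehe*.
The last vowel of *tohnu* is /u/, which is a back vowel, so the suffix is -goj, giving *tohnugoj*.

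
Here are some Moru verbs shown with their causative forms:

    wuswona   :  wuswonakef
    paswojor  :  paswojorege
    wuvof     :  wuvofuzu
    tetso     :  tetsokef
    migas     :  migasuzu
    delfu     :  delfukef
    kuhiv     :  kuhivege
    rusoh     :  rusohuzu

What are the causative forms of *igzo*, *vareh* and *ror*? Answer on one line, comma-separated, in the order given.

The suffix is conditioned by the final sound: -uzu when the stem ends in a voiceless consonant (*wuvof*, *migas*, *rusoh*); -ege when the stem ends in a voiced consonant (*paswojor*, *kuhiv*); -kef when the stem ends in a vowel (*wuswona*, *tetso*, *delfu*).
The final sound of *igzo* is /o/, which is a vowel, so the suffix is -kef, giving *igzokef*.
The final sound of *vareh* is /h/, which is a voiceless consonant, so the suffix is -uzu, giving *varehuzu*.
The final sound of *ror* is /r/, which is a voiced consonant, so the suffix is -ege, giving *rorege*.

igzokef, varehuzu, rorege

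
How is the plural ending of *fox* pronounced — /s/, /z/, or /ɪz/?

The stem *fox* ends in a sibilant (/s, z, ʃ, ʒ, tʃ, dʒ/).
The plural suffix surfaces as /ɪz/ after sibilants, /s/ after other voiceless consonants, and /z/ after other voiced sounds.
So the plural -s on *fox* is pronounced /ɪz/.

/ɪz/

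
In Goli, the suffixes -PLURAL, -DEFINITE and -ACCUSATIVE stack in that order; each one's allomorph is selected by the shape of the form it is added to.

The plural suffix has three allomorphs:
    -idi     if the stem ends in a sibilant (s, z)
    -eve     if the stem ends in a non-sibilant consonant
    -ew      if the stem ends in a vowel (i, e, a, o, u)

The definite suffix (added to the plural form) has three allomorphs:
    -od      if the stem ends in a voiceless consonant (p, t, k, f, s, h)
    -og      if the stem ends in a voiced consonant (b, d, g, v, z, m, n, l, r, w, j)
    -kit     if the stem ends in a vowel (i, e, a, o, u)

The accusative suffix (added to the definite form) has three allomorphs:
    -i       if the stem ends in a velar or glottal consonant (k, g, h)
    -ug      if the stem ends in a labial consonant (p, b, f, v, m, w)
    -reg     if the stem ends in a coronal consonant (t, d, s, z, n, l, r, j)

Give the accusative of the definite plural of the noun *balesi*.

*balesi* — final sound /i/ (a vowel) → -ew → *balesiew*.
The final sound of the plural form *balesiew* is /w/, which is a voiced consonant, so the definite suffix is -og, giving *balesiewog*.
The definite form *balesiewog* — final consonant /g/ (velar/glottal) → -i → *balesiewogi*.

balesiewogi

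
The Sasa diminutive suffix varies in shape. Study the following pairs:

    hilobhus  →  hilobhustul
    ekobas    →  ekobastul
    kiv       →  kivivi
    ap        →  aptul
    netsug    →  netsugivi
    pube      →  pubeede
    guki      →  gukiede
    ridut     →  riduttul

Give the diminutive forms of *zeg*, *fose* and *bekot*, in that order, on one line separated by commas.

zegivi, foseede, bekottul

Looking at the final sound of each stem: -tul when the stem ends in a voiceless consonant (*hilobhus*, *ekobas*, *ap*, *ridut*); -ivi when the stem ends in a voiced consonant (*kiv*, *netsug*); -ede when the stem ends in a vowel (*pube*, *guki*).
*zeg* — final sound /g/ (a voiced consonant) → -ivi → *zegivi*.
*fose*: final sound = /e/, a vowel → -ede → *foseede*.
*bekot* — final sound /t/ (a voiceless consonant) → -tul → *bekottul*.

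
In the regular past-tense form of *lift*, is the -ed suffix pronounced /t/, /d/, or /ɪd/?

The stem *lift* ends in /t/ or /d/.
The -ed suffix is realized as /ɪd/ after /t, d/; as /t/ after other voiceless consonants; and as /d/ after other voiced sounds.
So -ed on *lift* is pronounced /ɪd/.

/ɪd/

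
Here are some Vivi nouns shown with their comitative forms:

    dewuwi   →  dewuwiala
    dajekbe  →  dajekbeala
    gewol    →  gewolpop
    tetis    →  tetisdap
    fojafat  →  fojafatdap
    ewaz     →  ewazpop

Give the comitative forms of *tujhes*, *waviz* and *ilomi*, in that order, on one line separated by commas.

The pattern is voicing of the final sound: -dap when the stem ends in a voiceless consonant (*tetis*, *fojafat*); -pop when the stem ends in a voiced consonant (*gewol*, *ewaz*); -ala when the stem ends in a vowel (*dewuwi*, *dajekbe*).
*tujhes*: final sound = /s/, a voiceless consonant → -dap → *tujhesdap*.
Since the final sound of *waviz* is /z/ (a voiced consonant), it takes -pop, giving *wavizpop*.
*ilomi*: final sound = /i/, a vowel → -ala → *ilomiala*.

tujhesdap, wavizpop, ilomiala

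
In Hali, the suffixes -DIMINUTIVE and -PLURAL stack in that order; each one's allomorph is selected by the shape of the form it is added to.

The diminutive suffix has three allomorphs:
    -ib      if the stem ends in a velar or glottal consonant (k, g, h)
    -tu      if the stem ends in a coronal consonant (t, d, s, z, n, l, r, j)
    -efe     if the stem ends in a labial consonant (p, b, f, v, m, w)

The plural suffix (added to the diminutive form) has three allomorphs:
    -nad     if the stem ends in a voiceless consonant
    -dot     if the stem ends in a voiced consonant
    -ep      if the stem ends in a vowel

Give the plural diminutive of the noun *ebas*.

Since the final consonant of *ebas* is /s/ (coronal), it takes -tu, giving *ebastu*.
The final sound of the diminutive form *ebastu* is /u/, which is a vowel, so the plural suffix is -ep, giving *ebastuep*.

ebastuep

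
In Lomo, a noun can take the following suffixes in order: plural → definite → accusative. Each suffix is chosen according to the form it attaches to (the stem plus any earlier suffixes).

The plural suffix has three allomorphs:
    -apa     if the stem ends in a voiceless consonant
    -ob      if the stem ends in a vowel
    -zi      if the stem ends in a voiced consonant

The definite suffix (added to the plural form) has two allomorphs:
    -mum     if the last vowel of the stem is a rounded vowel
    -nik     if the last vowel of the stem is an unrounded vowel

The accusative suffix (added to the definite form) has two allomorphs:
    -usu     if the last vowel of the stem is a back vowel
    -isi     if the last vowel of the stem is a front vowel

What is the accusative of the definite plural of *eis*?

eisapanikisi

*eis* — final sound /s/ (a voiceless consonant) → -apa → *eisapa*.
Since the last vowel of the plural form *eisapa* is /a/ (an unrounded vowel), it takes -nik, giving *eisapanik*.
The definite form *eisapanik* — last vowel /i/ (a front vowel) → -isi → *eisapanikisi*.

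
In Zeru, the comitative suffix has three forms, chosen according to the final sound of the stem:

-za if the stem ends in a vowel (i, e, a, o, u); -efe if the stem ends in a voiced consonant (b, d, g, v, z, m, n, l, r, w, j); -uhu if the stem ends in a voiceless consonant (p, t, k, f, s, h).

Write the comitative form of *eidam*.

eidamefe

Since the final sound of *eidam* is /m/ (a voiced consonant), it takes -efe, giving *eidamefe*.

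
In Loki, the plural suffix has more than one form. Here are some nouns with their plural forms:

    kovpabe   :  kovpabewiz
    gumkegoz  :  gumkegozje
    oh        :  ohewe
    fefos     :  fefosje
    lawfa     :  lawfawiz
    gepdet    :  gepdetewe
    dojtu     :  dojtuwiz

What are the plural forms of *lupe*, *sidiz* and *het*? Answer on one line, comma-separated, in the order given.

The suffix is conditioned by the final sound: -je when the stem ends in a sibilant (*gumkegoz*, *fefos*); -ewe when the stem ends in a non-sibilant consonant (*oh*, *gepdet*); -wiz when the stem ends in a vowel (*kovpabe*, *lawfa*, *dojtu*).
The final sound of *lupe* is /e/, which is a vowel, so the suffix is -wiz, giving *lupewiz*.
*sidiz* — final sound /z/ (a sibilant) → -je → *sidizje*.
Since the final sound of *het* is /t/ (a non-sibilant consonant), it takes -ewe, giving *hetewe*.

lupewiz, sidizje, hetewe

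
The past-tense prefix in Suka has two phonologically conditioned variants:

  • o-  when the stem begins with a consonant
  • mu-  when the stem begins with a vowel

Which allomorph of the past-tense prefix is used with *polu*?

*polu* — first sound /p/ (a consonant) → o-.

o-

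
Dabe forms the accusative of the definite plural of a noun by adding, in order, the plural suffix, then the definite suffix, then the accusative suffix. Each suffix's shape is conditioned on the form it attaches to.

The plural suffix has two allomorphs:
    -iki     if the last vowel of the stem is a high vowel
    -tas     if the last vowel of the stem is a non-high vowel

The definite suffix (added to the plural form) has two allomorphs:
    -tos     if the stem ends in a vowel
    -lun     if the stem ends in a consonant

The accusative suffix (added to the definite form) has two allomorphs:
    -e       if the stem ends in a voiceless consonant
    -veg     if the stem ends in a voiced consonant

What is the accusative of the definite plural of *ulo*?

Since the last vowel of *ulo* is /o/ (a non-high vowel), it takes -tas, giving *ulotas*.
The plural form *ulotas* — final sound /s/ (a consonant) → -lun → *ulotaslun*.
The definite form *ulotaslun* — final consonant /n/ (voiced) → -veg → *ulotaslunveg*.

ulotaslunveg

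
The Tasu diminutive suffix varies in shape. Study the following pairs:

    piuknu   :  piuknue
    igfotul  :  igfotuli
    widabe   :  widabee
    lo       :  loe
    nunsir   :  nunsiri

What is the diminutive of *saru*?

The alternation tracks the final sound of the stem — -i when the stem ends in a consonant (*igfotul*, *nunsir*); -e when the stem ends in a vowel (*piuknu*, *widabe*, *lo*).
*saru*: final sound = /u/, a vowel → -e → *sarue*.

sarue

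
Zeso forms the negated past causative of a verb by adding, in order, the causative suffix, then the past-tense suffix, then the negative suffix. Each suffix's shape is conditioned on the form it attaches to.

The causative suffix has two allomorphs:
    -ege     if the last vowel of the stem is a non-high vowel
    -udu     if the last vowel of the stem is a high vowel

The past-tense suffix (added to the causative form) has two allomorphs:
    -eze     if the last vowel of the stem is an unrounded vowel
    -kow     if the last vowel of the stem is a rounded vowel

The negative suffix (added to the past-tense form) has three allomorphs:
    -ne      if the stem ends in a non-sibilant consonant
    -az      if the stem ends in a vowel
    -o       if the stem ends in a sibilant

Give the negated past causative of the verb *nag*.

nagegeezeaz

The last vowel of *nag* is /a/, which is a non-high vowel, so the causative suffix is -ege, giving *nagege*.
The causative form *nagege* — last vowel /e/ (an unrounded vowel) → -eze → *nagegeeze*.
Since the final sound of the past-tense form *nagegeeze* is /e/ (a vowel), it takes -az, giving *nagegeezeaz*.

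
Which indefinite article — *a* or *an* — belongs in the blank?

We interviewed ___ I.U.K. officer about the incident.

The indefinite article is chosen by the initial *sound* of the following word, not its spelling.
The initialism *I.U.K.* is read letter by letter; the first letter, I, is pronounced /aɪ/, which begins with a vowel sound.
So the article is *an*: We interviewed an I.U.K. officer about the incident.

an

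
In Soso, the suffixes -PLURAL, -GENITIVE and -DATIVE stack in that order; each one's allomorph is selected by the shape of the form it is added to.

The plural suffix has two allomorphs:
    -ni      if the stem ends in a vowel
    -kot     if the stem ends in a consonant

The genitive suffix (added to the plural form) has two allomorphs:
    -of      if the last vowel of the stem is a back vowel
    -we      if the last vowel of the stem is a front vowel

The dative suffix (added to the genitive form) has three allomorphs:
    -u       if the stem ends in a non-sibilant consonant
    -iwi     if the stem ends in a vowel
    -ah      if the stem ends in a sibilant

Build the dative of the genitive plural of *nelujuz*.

nelujuzkotofu

The final sound of *nelujuz* is /z/, which is a consonant, so the plural suffix is -kot, giving *nelujuzkot*.
The plural form *nelujuzkot*: last vowel = /o/, a back vowel → -of → *nelujuzkotof*.
The final sound of the genitive form *nelujuzkotof* is /f/, which is a non-sibilant consonant, so the dative suffix is -u, giving *nelujuzkotofu*.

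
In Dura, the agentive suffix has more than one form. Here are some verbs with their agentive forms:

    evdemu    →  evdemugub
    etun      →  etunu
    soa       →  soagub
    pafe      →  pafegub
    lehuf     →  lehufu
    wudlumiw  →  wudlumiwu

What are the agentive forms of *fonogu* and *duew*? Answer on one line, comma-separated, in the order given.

The alternation tracks the final sound of the stem — -u when the stem ends in a consonant (*etun*, *lehuf*, *wudlumiw*); -gub when the stem ends in a vowel (*evdemu*, *soa*, *pafe*).
*fonogu*: final sound = /u/, a vowel → -gub → *fonogugub*.
The final sound of *duew* is /w/, which is a consonant, so the suffix is -u, giving *duewu*.

fonogugub, duewu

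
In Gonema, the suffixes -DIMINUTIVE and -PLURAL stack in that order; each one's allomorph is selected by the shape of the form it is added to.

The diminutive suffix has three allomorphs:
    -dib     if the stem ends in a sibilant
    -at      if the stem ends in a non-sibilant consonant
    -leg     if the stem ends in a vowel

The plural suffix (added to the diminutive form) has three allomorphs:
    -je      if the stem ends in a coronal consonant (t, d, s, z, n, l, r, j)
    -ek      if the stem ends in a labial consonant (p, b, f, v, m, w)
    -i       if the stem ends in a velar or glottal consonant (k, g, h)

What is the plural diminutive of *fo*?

folegi

*fo*: final sound = /o/, a vowel → -leg → *foleg*.
The diminutive form *foleg* — final consonant /g/ (velar/glottal) → -i → *folegi*.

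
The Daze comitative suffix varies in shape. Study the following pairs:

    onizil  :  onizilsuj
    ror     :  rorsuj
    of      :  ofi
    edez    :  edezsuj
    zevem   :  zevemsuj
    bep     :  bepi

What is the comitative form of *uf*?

ufi

The suffix is conditioned by the final consonant: -i when the stem ends in a voiceless consonant (*of*, *bep*); -suj when the stem ends in a voiced consonant (*onizil*, *ror*, *edez*, *zevem*).
The final consonant of *uf* is /f/, which is voiceless, so the suffix is -i, giving *ufi*.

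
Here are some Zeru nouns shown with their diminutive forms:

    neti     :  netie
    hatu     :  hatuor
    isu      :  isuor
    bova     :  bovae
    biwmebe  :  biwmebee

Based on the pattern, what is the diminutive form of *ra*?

The pattern is rounding harmony: -or when the last vowel of the stem is a rounded vowel (*hatu*, *isu*); -e when the last vowel of the stem is an unrounded vowel (*neti*, *bova*, *biwmebe*).
*ra*: last vowel = /a/, an unrounded vowel → -e → *rae*.

rae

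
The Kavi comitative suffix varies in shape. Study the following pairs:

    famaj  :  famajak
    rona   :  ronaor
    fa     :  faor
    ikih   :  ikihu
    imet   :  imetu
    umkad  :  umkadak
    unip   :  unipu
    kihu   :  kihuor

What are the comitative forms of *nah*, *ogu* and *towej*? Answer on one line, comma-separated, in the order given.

nahu, oguor, towejak

Looking at the final sound of each stem: -u when the stem ends in a voiceless consonant (*ikih*, *imet*, *unip*); -ak when the stem ends in a voiced consonant (*famaj*, *umkad*); -or when the stem ends in a vowel (*rona*, *fa*, *kihu*).
The final sound of *nah* is /h/, which is a voiceless consonant, so the suffix is -u, giving *nahu*.
Since the final sound of *ogu* is /u/ (a vowel), it takes -or, giving *oguor*.
Since the final sound of *towej* is /j/ (a voiced consonant), it takes -ak, giving *towejak*.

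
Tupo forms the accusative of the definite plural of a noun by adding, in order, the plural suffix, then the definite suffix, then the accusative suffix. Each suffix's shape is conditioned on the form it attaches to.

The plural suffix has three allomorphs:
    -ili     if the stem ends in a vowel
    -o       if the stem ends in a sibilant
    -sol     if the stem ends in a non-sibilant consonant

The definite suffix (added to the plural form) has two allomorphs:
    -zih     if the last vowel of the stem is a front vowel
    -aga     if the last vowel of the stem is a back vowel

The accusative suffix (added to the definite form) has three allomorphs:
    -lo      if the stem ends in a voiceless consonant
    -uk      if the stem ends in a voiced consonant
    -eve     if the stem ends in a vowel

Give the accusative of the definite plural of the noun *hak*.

haksolagaeve

*hak*: final sound = /k/, a non-sibilant consonant → -sol → *haksol*.
The plural form *haksol* — last vowel /o/ (a back vowel) → -aga → *haksolaga*.
The definite form *haksolaga* — final sound /a/ (a vowel) → -eve → *haksolagaeve*.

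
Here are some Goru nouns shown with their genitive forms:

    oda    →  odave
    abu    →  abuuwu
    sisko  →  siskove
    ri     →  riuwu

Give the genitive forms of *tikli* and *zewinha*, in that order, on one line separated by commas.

The suffix is conditioned by the last vowel: -uwu when the last vowel of the stem is a high vowel (*abu*, *ri*); -ve when the last vowel of the stem is a non-high vowel (*oda*, *sisko*).
*tikli* — last vowel /i/ (a high vowel) → -uwu → *tikliuwu*.
Since the last vowel of *zewinha* is /a/ (a non-high vowel), it takes -ve, giving *zewinhave*.

tikliuwu, zewinhave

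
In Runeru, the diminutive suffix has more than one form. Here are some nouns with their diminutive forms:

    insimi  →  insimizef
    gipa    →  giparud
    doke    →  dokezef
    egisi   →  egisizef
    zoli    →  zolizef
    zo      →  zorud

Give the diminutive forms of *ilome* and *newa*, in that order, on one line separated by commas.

The pattern is front/back vowel harmony: -zef when the last vowel of the stem is a front vowel (*insimi*, *doke*, *egisi*, *zoli*); -rud when the last vowel of the stem is a back vowel (*gipa*, *zo*).
*ilome*: last vowel = /e/, a front vowel → -zef → *ilomezef*.
*newa*: last vowel = /a/, a back vowel → -rud → *newarud*.

ilomezef, newarud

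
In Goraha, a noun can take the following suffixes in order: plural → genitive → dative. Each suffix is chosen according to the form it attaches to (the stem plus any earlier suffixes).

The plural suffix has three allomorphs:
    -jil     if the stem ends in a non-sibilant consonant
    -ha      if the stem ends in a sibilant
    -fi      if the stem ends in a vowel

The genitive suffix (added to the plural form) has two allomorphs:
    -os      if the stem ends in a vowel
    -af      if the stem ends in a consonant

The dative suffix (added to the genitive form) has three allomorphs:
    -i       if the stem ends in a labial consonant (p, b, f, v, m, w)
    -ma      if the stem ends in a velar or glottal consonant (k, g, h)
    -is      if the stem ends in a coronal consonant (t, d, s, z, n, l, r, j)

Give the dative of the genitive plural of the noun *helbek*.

helbekjilafi

*helbek*: final sound = /k/, a non-sibilant consonant → -jil → *helbekjil*.
The plural form *helbekjil*: final sound = /l/, a consonant → -af → *helbekjilaf*.
The genitive form *helbekjilaf*: final consonant = /f/, labial → -i → *helbekjilafi*.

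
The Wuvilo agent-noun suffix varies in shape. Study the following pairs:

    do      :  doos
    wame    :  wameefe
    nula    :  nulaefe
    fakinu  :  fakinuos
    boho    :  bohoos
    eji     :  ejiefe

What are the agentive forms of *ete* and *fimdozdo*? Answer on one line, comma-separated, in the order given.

The pattern is rounding harmony: -os when the last vowel of the stem is a rounded vowel (*do*, *fakinu*, *boho*); -efe when the last vowel of the stem is an unrounded vowel (*wame*, *nula*, *eji*).
*ete* — last vowel /e/ (an unrounded vowel) → -efe → *eteefe*.
*fimdozdo* — last vowel /o/ (a rounded vowel) → -os → *fimdozdoos*.

eteefe, fimdozdoos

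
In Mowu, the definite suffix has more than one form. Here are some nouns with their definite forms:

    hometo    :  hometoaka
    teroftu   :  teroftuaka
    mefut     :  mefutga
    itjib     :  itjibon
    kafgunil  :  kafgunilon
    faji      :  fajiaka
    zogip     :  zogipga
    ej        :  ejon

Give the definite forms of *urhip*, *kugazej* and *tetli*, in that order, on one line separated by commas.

The alternation tracks the final sound of the stem — -ga when the stem ends in a voiceless consonant (*mefut*, *zogip*); -on when the stem ends in a voiced consonant (*itjib*, *kafgunil*, *ej*); -aka when the stem ends in a vowel (*hometo*, *teroftu*, *faji*).
Since the final sound of *urhip* is /p/ (a voiceless consonant), it takes -ga, giving *urhipga*.
*kugazej* — final sound /j/ (a voiced consonant) → -on → *kugazejon*.
*tetli* — final sound /i/ (a vowel) → -aka → *tetliaka*.

urhipga, kugazejon, tetliaka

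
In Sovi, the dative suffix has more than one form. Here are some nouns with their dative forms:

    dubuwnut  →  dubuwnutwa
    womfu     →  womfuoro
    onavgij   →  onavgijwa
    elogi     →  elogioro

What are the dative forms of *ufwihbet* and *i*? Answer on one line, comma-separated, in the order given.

Looking at the final sound of each stem: -wa when the stem ends in a consonant (*dubuwnut*, *onavgij*); -oro when the stem ends in a vowel (*womfu*, *elogi*).
The final sound of *ufwihbet* is /t/, which is a consonant, so the suffix is -wa, giving *ufwihbetwa*.
Since the final sound of *i* is /i/ (a vowel), it takes -oro, giving *ioro*.

ufwihbetwa, ioro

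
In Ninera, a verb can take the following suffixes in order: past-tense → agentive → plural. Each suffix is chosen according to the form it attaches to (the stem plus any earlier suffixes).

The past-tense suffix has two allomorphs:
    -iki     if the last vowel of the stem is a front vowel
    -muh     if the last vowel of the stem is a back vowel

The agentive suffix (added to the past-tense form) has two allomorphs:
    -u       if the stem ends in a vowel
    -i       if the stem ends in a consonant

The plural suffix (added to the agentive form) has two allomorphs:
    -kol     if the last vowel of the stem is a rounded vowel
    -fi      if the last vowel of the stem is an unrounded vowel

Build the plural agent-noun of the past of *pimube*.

pimubeikiukol

*pimube* — last vowel /e/ (a front vowel) → -iki → *pimubeiki*.
Since the final sound of the past-tense form *pimubeiki* is /i/ (a vowel), it takes -u, giving *pimubeikiu*.
The agentive form *pimubeikiu* — last vowel /u/ (a rounded vowel) → -kol → *pimubeikiukol*.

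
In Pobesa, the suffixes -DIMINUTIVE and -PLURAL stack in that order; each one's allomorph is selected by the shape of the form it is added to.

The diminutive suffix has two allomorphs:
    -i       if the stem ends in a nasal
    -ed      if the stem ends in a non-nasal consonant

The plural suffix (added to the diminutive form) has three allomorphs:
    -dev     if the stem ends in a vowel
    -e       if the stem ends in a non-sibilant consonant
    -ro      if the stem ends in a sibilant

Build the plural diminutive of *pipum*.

pipumidev

*pipum*: final consonant = /m/, a nasal → -i → *pipumi*.
Since the final sound of the diminutive form *pipumi* is /i/ (a vowel), it takes -dev, giving *pipumidev*.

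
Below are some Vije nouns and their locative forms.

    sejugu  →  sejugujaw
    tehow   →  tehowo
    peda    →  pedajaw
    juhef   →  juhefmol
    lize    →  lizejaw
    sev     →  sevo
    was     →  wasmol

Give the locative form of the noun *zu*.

The alternation tracks the final sound of the stem — -mol when the stem ends in a voiceless consonant (*juhef*, *was*); -o when the stem ends in a voiced consonant (*tehow*, *sev*); -jaw when the stem ends in a vowel (*sejugu*, *peda*, *lize*).
The final sound of *zu* is /u/, which is a vowel, so the suffix is -jaw, giving *zujaw*.

zujaw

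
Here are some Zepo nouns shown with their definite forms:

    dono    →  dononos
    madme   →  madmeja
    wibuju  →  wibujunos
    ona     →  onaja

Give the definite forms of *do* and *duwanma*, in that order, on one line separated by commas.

donos, duwanmaja

Looking at the last vowel of each stem: -nos when the last vowel of the stem is a rounded vowel (*dono*, *wibuju*); -ja when the last vowel of the stem is an unrounded vowel (*madme*, *ona*).
*do* — last vowel /o/ (a rounded vowel) → -nos → *donos*.
The last vowel of *duwanma* is /a/, which is an unrounded vowel, so the suffix is -ja, giving *duwanmaja*.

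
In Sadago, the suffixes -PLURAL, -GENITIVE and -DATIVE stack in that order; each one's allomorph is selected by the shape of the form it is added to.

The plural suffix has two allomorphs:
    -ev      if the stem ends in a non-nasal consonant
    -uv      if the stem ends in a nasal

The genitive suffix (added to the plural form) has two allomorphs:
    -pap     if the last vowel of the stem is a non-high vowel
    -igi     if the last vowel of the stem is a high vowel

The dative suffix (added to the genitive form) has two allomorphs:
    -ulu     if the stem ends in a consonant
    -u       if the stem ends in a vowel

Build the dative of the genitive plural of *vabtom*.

*vabtom* — final consonant /m/ (a nasal) → -uv → *vabtomuv*.
Since the last vowel of the plural form *vabtomuv* is /u/ (a high vowel), it takes -igi, giving *vabtomuvigi*.
The genitive form *vabtomuvigi*: final sound = /i/, a vowel → -u → *vabtomuvigiu*.

vabtomuvigiu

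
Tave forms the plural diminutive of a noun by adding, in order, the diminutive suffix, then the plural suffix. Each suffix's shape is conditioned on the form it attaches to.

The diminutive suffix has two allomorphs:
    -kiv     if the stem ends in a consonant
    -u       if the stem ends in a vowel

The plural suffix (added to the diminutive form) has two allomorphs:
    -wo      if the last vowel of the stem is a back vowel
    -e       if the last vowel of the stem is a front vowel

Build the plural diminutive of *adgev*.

*adgev* — final sound /v/ (a consonant) → -kiv → *adgevkiv*.
The last vowel of the diminutive form *adgevkiv* is /i/, which is a front vowel, so the plural suffix is -e, giving *adgevkive*.

adgevkive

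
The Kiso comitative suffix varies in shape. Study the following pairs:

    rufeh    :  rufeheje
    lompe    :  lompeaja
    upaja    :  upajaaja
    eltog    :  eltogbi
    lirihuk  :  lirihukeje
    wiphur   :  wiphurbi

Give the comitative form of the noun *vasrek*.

Looking at the final sound of each stem: -eje when the stem ends in a voiceless consonant (*rufeh*, *lirihuk*); -bi when the stem ends in a voiced consonant (*eltog*, *wiphur*); -aja when the stem ends in a vowel (*lompe*, *upaja*).
*vasrek*: final sound = /k/, a voiceless consonant → -eje → *vasrekeje*.

vasrekeje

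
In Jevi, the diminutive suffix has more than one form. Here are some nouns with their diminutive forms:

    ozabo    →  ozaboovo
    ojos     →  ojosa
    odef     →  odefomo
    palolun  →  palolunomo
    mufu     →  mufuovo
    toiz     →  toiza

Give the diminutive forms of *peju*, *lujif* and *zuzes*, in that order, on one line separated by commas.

pejuovo, lujifomo, zuzesa

The alternation tracks the final sound of the stem — -a when the stem ends in a sibilant (*ojos*, *toiz*); -omo when the stem ends in a non-sibilant consonant (*odef*, *palolun*); -ovo when the stem ends in a vowel (*ozabo*, *mufu*).
Since the final sound of *peju* is /u/ (a vowel), it takes -ovo, giving *pejuovo*.
*lujif*: final sound = /f/, a non-sibilant consonant → -omo → *lujifomo*.
*zuzes* — final sound /s/ (a sibilant) → -a → *zuzesa*.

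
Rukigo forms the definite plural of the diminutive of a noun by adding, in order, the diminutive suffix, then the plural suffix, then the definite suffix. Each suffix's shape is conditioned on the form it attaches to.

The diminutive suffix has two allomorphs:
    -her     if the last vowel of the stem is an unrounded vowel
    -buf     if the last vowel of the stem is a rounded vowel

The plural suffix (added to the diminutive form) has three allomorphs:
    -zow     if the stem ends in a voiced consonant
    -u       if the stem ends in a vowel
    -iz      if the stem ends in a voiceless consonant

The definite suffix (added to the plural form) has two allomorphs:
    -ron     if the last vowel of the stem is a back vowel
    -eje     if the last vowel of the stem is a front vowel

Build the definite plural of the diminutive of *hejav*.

hejavherzowron

Since the last vowel of *hejav* is /a/ (an unrounded vowel), it takes -her, giving *hejavher*.
The final sound of the diminutive form *hejavher* is /r/, which is a voiced consonant, so the plural suffix is -zow, giving *hejavherzow*.
Since the last vowel of the plural form *hejavherzow* is /o/ (a back vowel), it takes -ron, giving *hejavherzowron*.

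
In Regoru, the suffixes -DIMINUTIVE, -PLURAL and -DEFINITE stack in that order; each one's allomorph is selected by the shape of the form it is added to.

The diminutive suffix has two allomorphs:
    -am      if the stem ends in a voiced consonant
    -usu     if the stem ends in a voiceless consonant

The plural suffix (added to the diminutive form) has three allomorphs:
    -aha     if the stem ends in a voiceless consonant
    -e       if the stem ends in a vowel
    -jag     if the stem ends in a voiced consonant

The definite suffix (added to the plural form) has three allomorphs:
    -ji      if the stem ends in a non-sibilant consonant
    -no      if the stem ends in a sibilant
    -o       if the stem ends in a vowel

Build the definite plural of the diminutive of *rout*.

routusueo

*rout*: final consonant = /t/, voiceless → -usu → *routusu*.
The final sound of the diminutive form *routusu* is /u/, which is a vowel, so the plural suffix is -e, giving *routusue*.
The plural form *routusue* — final sound /e/ (a vowel) → -o → *routusueo*.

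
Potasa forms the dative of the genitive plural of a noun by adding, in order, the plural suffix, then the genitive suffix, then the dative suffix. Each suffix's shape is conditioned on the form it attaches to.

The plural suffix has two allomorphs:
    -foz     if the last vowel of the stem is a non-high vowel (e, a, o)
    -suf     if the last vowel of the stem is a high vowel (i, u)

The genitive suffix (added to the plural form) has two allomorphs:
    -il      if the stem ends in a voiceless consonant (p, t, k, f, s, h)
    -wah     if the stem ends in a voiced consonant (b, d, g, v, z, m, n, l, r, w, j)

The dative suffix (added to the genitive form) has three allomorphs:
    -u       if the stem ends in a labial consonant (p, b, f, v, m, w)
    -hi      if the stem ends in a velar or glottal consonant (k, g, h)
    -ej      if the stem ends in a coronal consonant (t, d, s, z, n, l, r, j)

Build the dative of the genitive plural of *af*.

affozwahhi

*af*: last vowel = /a/, a non-high vowel → -foz → *affoz*.
The plural form *affoz* — final consonant /z/ (voiced) → -wah → *affozwah*.
Since the final consonant of the genitive form *affozwah* is /h/ (velar/glottal), it takes -hi, giving *affozwahhi*.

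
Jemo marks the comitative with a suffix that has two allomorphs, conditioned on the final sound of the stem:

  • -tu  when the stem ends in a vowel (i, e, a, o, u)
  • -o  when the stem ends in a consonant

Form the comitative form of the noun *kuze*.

Since the final sound of *kuze* is /e/ (a vowel), it takes -tu, giving *kuzetu*.

kuzetu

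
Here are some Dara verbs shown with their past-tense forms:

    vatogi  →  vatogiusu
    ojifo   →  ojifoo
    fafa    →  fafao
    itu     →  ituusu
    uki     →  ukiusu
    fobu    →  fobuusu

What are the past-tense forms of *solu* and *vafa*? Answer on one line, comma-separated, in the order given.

The alternation tracks the last vowel of the stem — -usu when the last vowel of the stem is a high vowel (*vatogi*, *itu*, *uki*, *fobu*); -o when the last vowel of the stem is a non-high vowel (*ojifo*, *fafa*).
*solu*: last vowel = /u/, a high vowel → -usu → *soluusu*.
*vafa* — last vowel /a/ (a non-high vowel) → -o → *vafao*.

soluusu, vafao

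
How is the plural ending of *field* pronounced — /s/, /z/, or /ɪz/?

The stem *field* ends in a voiced non-sibilant sound.
The plural suffix surfaces as /ɪz/ after sibilants, /s/ after other voiceless consonants, and /z/ after other voiced sounds.
So the plural -s on *field* is pronounced /z/.

/z/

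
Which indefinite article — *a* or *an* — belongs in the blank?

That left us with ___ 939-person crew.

The indefinite article is chosen by the initial *sound* of the following word, not its spelling.
The number *939* is spoken "nine hundred …", beginning with /naɪn/ — a consonant sound.
So the article is *a*: That left us with a 939-person crew.

a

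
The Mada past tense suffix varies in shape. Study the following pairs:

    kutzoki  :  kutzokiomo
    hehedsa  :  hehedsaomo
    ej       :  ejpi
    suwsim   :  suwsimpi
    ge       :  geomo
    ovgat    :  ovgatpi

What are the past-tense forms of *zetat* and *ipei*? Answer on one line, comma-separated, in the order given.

The alternation tracks the final sound of the stem — -pi when the stem ends in a consonant (*ej*, *suwsim*, *ovgat*); -omo when the stem ends in a vowel (*kutzoki*, *hehedsa*, *ge*).
The final sound of *zetat* is /t/, which is a consonant, so the suffix is -pi, giving *zetatpi*.
*ipei* — final sound /i/ (a vowel) → -omo → *ipeiomo*.

zetatpi, ipeiomo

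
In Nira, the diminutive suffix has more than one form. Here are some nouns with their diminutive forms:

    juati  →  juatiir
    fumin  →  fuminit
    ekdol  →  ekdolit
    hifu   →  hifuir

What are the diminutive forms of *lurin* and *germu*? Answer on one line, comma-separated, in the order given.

Looking at the final sound of each stem: -it when the stem ends in a consonant (*fumin*, *ekdol*); -ir when the stem ends in a vowel (*juati*, *hifu*).
The final sound of *lurin* is /n/, which is a consonant, so the suffix is -it, giving *lurinit*.
Since the final sound of *germu* is /u/ (a vowel), it takes -ir, giving *germuir*.

lurinit, germuir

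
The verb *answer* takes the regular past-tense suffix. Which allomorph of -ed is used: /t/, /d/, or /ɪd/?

/d/

The stem *answer* ends in a voiced sound other than /d/.
The -ed suffix is realized as /ɪd/ after /t, d/; as /t/ after other voiceless consonants; and as /d/ after other voiced sounds.
So -ed on *answer* is pronounced /d/.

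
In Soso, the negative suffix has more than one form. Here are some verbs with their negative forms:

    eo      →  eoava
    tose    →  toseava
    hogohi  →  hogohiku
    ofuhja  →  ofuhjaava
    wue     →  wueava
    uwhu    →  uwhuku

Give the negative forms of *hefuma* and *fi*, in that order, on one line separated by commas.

hefumaava, fiku

The pattern is height harmony: -ku when the last vowel of the stem is a high vowel (*hogohi*, *uwhu*); -ava when the last vowel of the stem is a non-high vowel (*eo*, *tose*, *ofuhja*, *wue*).
Since the last vowel of *hefuma* is /a/ (a non-high vowel), it takes -ava, giving *hefumaava*.
The last vowel of *fi* is /i/, which is a high vowel, so the suffix is -ku, giving *fiku*.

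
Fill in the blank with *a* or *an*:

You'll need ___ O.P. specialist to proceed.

The indefinite article is chosen by the initial *sound* of the following word, not its spelling.
The initialism *O.P.* is read letter by letter; the first letter, O, is pronounced /oʊ/, which begins with a vowel sound.
So the article is *an*: You'll need an O.P. specialist to proceed.

an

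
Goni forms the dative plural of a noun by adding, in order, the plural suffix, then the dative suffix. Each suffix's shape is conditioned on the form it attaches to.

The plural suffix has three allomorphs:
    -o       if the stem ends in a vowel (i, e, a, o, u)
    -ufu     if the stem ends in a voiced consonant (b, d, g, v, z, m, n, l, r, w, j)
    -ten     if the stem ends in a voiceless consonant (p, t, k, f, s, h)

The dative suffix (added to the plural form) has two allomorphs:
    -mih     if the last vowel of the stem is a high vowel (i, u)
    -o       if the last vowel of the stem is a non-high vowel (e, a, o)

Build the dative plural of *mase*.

The final sound of *mase* is /e/, which is a vowel, so the plural suffix is -o, giving *maseo*.
Since the last vowel of the plural form *maseo* is /o/ (a non-high vowel), it takes -o, giving *maseoo*.

maseoo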